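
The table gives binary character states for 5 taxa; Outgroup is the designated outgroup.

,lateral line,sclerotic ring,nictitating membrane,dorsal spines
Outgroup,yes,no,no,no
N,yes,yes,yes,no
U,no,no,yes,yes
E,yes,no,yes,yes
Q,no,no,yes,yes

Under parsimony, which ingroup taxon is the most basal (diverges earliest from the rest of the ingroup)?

Character polarity is set by the outgroup: the derived state is whichever differs from the outgroup's state, so for lateral line the derived state is 'no', and for the remaining characters it is 'yes'.
lateral line: derived state 'no' in Q and U only — synapomorphy for {Q, U}.
sclerotic ring (derived state 'yes') is unique to N (autapomorphy; uninformative for grouping).
All ingroup taxa share the derived state 'yes' for nictitating membrane; it defines the ingroup but does not resolve relationships within it.
dorsal spines: derived state 'yes' in E, Q, and U only — synapomorphy for {E, Q, U}.
Most parsimonious ingroup topology: (N,((U,Q),E)).
N is sister to the clade containing all other ingroup taxa, so it is the earliest-diverging (most basal) ingroup lineage.

N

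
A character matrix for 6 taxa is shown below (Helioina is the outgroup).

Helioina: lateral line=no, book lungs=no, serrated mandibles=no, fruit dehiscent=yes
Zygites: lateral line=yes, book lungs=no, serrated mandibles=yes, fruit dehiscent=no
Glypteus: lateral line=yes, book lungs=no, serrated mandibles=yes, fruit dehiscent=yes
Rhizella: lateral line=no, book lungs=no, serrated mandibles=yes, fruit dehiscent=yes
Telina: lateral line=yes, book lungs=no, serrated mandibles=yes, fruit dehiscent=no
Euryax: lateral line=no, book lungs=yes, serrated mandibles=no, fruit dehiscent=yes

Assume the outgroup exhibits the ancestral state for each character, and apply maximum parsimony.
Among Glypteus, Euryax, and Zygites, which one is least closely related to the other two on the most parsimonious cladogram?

Character polarity is set by the outgroup: the derived state is whichever differs from the outgroup's state, so for fruit dehiscent the derived state is 'no', and for the remaining characters it is 'yes'.
lateral line (derived state 'yes') is shared by Glypteus, Telina, and Zygites — a synapomorphy uniting that clade.
book lungs (derived state 'yes') is unique to Euryax (autapomorphy; uninformative for grouping).
serrated mandibles (derived state 'yes') is shared by Glypteus, Rhizella, Telina, and Zygites — a synapomorphy uniting that clade.
fruit dehiscent: derived state 'no' in Telina and Zygites only — synapomorphy for {Telina, Zygites}.
Most parsimonious ingroup topology: ((((Zygites,Telina),Glypteus),Rhizella),Euryax).
Zygites and Glypteus share a more recent common ancestor with each other than either does with Euryax, so Euryax is the least closely related of the three.

Euryax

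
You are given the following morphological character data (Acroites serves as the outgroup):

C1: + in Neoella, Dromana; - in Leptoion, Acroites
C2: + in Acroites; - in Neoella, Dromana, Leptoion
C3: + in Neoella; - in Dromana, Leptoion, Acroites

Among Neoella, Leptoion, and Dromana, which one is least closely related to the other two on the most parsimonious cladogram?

Leptoion

Character polarity is set by the outgroup: the derived state is whichever differs from the outgroup's state, so for C2 the derived state is '-', and for the remaining characters it is '+'.
C1: derived state '+' in Dromana and Neoella only — synapomorphy for {Dromana, Neoella}.
C2 (derived state '-') is shared by all ingroup taxa — unites the whole ingroup.
C3 (derived state '+') is unique to Neoella (autapomorphy; uninformative for grouping).
Most parsimonious ingroup topology: (Leptoion,(Dromana,Neoella)).
Dromana and Neoella share a more recent common ancestor with each other than either does with Leptoion, so Leptoion is the least closely related of the three.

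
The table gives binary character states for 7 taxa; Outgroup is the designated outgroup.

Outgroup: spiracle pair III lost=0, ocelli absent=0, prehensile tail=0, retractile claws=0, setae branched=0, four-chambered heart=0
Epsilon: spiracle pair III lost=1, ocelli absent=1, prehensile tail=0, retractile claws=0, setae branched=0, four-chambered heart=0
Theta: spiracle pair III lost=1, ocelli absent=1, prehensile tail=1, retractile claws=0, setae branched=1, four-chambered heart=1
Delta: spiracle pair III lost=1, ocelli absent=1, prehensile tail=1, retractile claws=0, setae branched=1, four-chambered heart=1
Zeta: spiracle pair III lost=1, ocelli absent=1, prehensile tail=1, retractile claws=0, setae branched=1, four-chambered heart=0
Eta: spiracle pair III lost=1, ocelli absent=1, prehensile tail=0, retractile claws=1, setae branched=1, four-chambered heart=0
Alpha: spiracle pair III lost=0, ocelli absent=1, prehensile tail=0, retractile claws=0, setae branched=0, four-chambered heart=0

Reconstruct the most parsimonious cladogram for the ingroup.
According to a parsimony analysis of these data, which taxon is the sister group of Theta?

The outgroup has state '0' for every character, so '1' is the derived state throughout.
spiracle pair III lost (derived state '1') is shared by Delta, Epsilon, Eta, Theta, and Zeta — a synapomorphy uniting that clade.
All ingroup taxa share the derived state '1' for ocelli absent; it defines the ingroup but does not resolve relationships within it.
prehensile tail (derived state '1') is shared by Delta, Theta, and Zeta — a synapomorphy uniting that clade.
retractile claws: derived state '1' in Eta only — an autapomorphy, so it tells us nothing about relationships among taxa.
setae branched (derived state '1') is shared by Delta, Eta, Theta, and Zeta — a synapomorphy uniting that clade.
four-chambered heart (derived state '1') is shared by Delta and Theta — a synapomorphy uniting that clade.
Most parsimonious ingroup topology: ((Epsilon,(((Theta,Delta),Zeta),Eta)),Alpha).
Theta and Delta form a cherry on this tree, so they are sister taxa.

Delta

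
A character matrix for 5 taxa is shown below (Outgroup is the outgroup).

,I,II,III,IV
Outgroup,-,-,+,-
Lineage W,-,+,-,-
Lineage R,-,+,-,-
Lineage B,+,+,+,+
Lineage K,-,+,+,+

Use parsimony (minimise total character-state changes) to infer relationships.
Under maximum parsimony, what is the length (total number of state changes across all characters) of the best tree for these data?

Character polarity is set by the outgroup: the derived state is whichever differs from the outgroup's state, so for III the derived state is '-', and for the remaining characters it is '+'.
I: derived state '+' in Lineage B only — an autapomorphy, so it tells us nothing about relationships among taxa.
II (derived state '+') is shared by all ingroup taxa — unites the whole ingroup.
Only Lineage R and Lineage W show the derived state '-' for III, supporting them as a clade.
IV: derived state '+' in Lineage B and Lineage K only — synapomorphy for {Lineage B, Lineage K}.
Most parsimonious ingroup topology: ((Lineage W,Lineage R),(Lineage B,Lineage K)).
Changes per character on this tree: I: 1; II: 1; III: 1; IV: 1.
Total = 4.

4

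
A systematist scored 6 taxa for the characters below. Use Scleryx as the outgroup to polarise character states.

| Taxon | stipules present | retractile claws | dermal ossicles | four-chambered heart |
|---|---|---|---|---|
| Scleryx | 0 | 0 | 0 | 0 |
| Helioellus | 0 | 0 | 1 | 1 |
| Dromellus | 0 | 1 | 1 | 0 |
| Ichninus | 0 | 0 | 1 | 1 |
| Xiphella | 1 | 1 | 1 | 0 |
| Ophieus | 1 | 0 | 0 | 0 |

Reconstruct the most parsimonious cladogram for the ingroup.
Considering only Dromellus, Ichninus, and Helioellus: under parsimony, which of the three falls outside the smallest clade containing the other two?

The outgroup has state '0' for every character, so '1' is the derived state throughout.
stipules present (state '1') occurs in Ophieus and Xiphella but conflicts with the nesting implied by the other characters — most parsimoniously interpreted as homoplasy.
retractile claws: derived state '1' in Dromellus and Xiphella only — synapomorphy for {Dromellus, Xiphella}.
dermal ossicles: derived state '1' in Dromellus, Helioellus, Ichninus, and Xiphella only — synapomorphy for {Dromellus, Helioellus, Ichninus, Xiphella}.
four-chambered heart: derived state '1' in Helioellus and Ichninus only — synapomorphy for {Helioellus, Ichninus}.
Most parsimonious ingroup topology: (((Helioellus,Ichninus),(Dromellus,Xiphella)),Ophieus).
Ichninus and Helioellus share a more recent common ancestor with each other than either does with Dromellus, so Dromellus is the least closely related of the three.

Dromellus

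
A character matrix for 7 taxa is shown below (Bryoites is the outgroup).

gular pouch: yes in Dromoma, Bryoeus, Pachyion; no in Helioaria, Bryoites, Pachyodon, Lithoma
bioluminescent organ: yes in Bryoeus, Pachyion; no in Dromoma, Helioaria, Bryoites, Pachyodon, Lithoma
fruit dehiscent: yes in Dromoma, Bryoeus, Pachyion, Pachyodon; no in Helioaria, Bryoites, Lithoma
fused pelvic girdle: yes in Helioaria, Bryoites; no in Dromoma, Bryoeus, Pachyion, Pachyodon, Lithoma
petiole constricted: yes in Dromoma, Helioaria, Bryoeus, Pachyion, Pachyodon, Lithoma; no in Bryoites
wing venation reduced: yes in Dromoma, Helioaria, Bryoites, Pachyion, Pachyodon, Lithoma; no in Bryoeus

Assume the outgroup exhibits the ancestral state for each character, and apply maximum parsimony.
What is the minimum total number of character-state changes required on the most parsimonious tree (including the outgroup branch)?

6

Character polarity is set by the outgroup: the derived state is whichever differs from the outgroup's state, so for fused pelvic girdle, wing venation reduced the derived state is 'no', and for the remaining characters it is 'yes'.
gular pouch: derived state 'yes' in Bryoeus, Dromoma, and Pachyion only — synapomorphy for {Bryoeus, Dromoma, Pachyion}.
bioluminescent organ (derived state 'yes') is shared by Bryoeus and Pachyion — a synapomorphy uniting that clade.
fruit dehiscent (derived state 'yes') is shared by Bryoeus, Dromoma, Pachyion, and Pachyodon — a synapomorphy uniting that clade.
Only Bryoeus, Dromoma, Lithoma, Pachyion, and Pachyodon show the derived state 'no' for fused pelvic girdle, supporting them as a clade.
petiole constricted (derived state 'yes') is shared by all ingroup taxa — unites the whole ingroup.
wing venation reduced (derived state 'no') is unique to Bryoeus (autapomorphy; uninformative for grouping).
Most parsimonious ingroup topology: ((Lithoma,(((Bryoeus,Pachyion),Dromoma),Pachyodon)),Helioaria).
Changes per character on this tree: gular pouch: 1; bioluminescent organ: 1; fruit dehiscent: 1; fused pelvic girdle: 1; petiole constricted: 1; wing venation reduced: 1.
Total = 6.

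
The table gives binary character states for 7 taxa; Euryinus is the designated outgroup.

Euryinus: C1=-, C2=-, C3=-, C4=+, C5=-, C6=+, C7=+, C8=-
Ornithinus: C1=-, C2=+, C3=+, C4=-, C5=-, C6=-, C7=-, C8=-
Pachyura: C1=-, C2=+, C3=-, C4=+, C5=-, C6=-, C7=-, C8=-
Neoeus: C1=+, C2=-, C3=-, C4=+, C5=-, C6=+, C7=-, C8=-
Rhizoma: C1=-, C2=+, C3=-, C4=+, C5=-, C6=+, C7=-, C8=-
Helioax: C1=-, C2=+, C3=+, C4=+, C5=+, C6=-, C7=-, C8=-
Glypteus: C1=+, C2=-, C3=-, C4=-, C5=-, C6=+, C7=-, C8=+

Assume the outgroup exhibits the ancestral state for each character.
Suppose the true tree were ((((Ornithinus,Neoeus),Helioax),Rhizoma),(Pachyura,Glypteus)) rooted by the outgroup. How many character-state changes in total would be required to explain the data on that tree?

15

Map each character onto ((((Ornithinus,Neoeus),Helioax),Rhizoma),(Pachyura,Glypteus)) (rooted by Euryinus) and count the minimum state changes it requires (Fitch parsimony):
C1: 2; C2: 3; C3: 2; C4: 2; C5: 1; C6: 3; C7: 1; C8: 1.
Total tree length = 15.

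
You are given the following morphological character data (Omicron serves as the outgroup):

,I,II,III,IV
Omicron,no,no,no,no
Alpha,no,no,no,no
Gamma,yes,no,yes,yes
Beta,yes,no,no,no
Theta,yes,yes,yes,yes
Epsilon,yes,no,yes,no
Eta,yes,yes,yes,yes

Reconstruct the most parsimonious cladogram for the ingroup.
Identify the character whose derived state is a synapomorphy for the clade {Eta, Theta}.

II

The outgroup has state 'no' for every character, so 'yes' is the derived state throughout.
Only Beta, Epsilon, Eta, Gamma, and Theta show the derived state 'yes' for I, supporting them as a clade.
II: derived state 'yes' in Eta and Theta only — synapomorphy for {Eta, Theta}.
III: derived state 'yes' in Epsilon, Eta, Gamma, and Theta only — synapomorphy for {Epsilon, Eta, Gamma, Theta}.
Only Eta, Gamma, and Theta show the derived state 'yes' for IV, supporting them as a clade.
Most parsimonious ingroup topology: (Alpha,(((Gamma,(Theta,Eta)),Epsilon),Beta)).
The clade {Eta, Theta} is supported by II: its derived state 'yes' occurs in exactly those taxa and in no other taxon (including the outgroup).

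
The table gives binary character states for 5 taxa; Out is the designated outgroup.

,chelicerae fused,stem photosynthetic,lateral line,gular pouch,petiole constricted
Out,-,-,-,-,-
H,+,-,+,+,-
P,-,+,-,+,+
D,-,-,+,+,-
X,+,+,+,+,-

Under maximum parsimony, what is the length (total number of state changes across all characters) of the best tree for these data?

The outgroup has state '-' for every character, so '+' is the derived state throughout.
Only H and X show the derived state '+' for chelicerae fused, supporting them as a clade.
stem photosynthetic (state '+') occurs in P and X but conflicts with the nesting implied by the other characters — most parsimoniously interpreted as homoplasy.
Only D, H, and X show the derived state '+' for lateral line, supporting them as a clade.
gular pouch (derived state '+') is shared by all ingroup taxa — unites the whole ingroup.
petiole constricted (derived state '+') is unique to P (autapomorphy; uninformative for grouping).
Most parsimonious ingroup topology: (((H,X),D),P).
Changes per character on this tree: chelicerae fused: 1; stem photosynthetic: 2; lateral line: 1; gular pouch: 1; petiole constricted: 1.
Total = 6.

6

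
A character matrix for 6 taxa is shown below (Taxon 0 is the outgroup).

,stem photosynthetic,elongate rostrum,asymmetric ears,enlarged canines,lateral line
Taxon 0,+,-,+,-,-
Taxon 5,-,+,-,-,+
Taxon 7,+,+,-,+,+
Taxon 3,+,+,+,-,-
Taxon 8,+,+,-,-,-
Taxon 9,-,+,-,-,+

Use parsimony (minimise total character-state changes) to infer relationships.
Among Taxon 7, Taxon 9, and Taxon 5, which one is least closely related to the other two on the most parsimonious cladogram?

Character polarity is set by the outgroup: the derived state is whichever differs from the outgroup's state, so for stem photosynthetic, asymmetric ears the derived state is '-', and for the remaining characters it is '+'.
Only Taxon 5 and Taxon 9 show the derived state '-' for stem photosynthetic, supporting them as a clade.
All ingroup taxa share the derived state '+' for elongate rostrum; it defines the ingroup but does not resolve relationships within it.
asymmetric ears: derived state '-' in Taxon 5, Taxon 7, Taxon 8, and Taxon 9 only — synapomorphy for {Taxon 5, Taxon 7, Taxon 8, Taxon 9}.
enlarged canines (derived state '+') is unique to Taxon 7 (autapomorphy; uninformative for grouping).
lateral line (derived state '+') is shared by Taxon 5, Taxon 7, and Taxon 9 — a synapomorphy uniting that clade.
Most parsimonious ingroup topology: ((((Taxon 5,Taxon 9),Taxon 7),Taxon 8),Taxon 3).
Taxon 5 and Taxon 9 share a more recent common ancestor with each other than either does with Taxon 7, so Taxon 7 is the least closely related of the three.

Taxon 7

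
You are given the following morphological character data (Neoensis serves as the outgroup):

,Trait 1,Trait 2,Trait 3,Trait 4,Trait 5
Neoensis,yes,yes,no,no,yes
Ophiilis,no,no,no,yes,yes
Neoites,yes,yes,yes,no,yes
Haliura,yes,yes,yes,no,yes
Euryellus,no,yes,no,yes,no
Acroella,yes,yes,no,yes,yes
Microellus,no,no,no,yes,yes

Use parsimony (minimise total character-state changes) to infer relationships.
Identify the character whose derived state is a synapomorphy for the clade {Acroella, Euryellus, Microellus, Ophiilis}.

Character polarity is set by the outgroup: the derived state is whichever differs from the outgroup's state, so for Trait 1, Trait 2, Trait 5 the derived state is 'no', and for the remaining characters it is 'yes'.
Trait 1: derived state 'no' in Euryellus, Microellus, and Ophiilis only — synapomorphy for {Euryellus, Microellus, Ophiilis}.
Trait 2: derived state 'no' in Microellus and Ophiilis only — synapomorphy for {Microellus, Ophiilis}.
Trait 3: derived state 'yes' in Haliura and Neoites only — synapomorphy for {Haliura, Neoites}.
Trait 4 (derived state 'yes') is shared by Acroella, Euryellus, Microellus, and Ophiilis — a synapomorphy uniting that clade.
Trait 5 (derived state 'no') is unique to Euryellus (autapomorphy; uninformative for grouping).
Most parsimonious ingroup topology: ((((Ophiilis,Microellus),Euryellus),Acroella),(Neoites,Haliura)).
The clade {Acroella, Euryellus, Microellus, Ophiilis} is supported by Trait 4: its derived state 'yes' occurs in exactly those taxa and in no other taxon (including the outgroup).

Trait 4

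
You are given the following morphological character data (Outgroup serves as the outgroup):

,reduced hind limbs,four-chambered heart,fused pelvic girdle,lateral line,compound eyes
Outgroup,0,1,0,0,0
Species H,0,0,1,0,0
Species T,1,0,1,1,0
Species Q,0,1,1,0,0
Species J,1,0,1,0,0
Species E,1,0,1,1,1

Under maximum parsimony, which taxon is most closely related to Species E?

Character polarity is set by the outgroup: the derived state is whichever differs from the outgroup's state, so for four-chambered heart the derived state is '0', and for the remaining characters it is '1'.
Only Species E, Species J, and Species T show the derived state '1' for reduced hind limbs, supporting them as a clade.
four-chambered heart (derived state '0') is shared by Species E, Species H, Species J, and Species T — a synapomorphy uniting that clade.
fused pelvic girdle (derived state '1') is shared by all ingroup taxa — unites the whole ingroup.
lateral line (derived state '1') is shared by Species E and Species T — a synapomorphy uniting that clade.
compound eyes (derived state '1') is unique to Species E (autapomorphy; uninformative for grouping).
Most parsimonious ingroup topology: ((Species H,((Species T,Species E),Species J)),Species Q).
Species E and Species T form a cherry on this tree, so they are sister taxa.

Species T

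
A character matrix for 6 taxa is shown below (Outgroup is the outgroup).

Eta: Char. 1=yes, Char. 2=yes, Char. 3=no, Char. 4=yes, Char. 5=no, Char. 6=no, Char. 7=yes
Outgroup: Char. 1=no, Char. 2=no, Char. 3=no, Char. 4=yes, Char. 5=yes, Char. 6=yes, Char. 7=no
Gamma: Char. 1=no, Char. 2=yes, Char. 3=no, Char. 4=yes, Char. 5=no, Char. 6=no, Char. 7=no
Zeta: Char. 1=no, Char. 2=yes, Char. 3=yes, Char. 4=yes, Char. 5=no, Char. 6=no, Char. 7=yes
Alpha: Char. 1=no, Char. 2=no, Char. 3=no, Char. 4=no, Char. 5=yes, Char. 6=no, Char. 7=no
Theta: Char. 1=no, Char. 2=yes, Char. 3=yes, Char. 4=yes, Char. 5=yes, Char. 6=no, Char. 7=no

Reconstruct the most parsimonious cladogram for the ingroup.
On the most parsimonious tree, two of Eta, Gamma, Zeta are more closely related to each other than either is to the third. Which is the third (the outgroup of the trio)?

Character polarity is set by the outgroup: the derived state is whichever differs from the outgroup's state, so for Char. 4, Char. 5, Char. 6 the derived state is 'no', and for the remaining characters it is 'yes'.
Char. 1: derived state 'yes' in Eta only — an autapomorphy, so it tells us nothing about relationships among taxa.
Char. 2: derived state 'yes' in Eta, Gamma, Theta, and Zeta only — synapomorphy for {Eta, Gamma, Theta, Zeta}.
Char. 3 (state 'yes') occurs in Theta and Zeta but conflicts with the nesting implied by the other characters — most parsimoniously interpreted as homoplasy.
Char. 4 (derived state 'no') is unique to Alpha (autapomorphy; uninformative for grouping).
Char. 5: derived state 'no' in Eta, Gamma, and Zeta only — synapomorphy for {Eta, Gamma, Zeta}.
All ingroup taxa share the derived state 'no' for Char. 6; it defines the ingroup but does not resolve relationships within it.
Char. 7 (derived state 'yes') is shared by Eta and Zeta — a synapomorphy uniting that clade.
Most parsimonious ingroup topology: ((((Zeta,Eta),Gamma),Theta),Alpha).
Eta and Zeta share a more recent common ancestor with each other than either does with Gamma, so Gamma is the least closely related of the three.

Gamma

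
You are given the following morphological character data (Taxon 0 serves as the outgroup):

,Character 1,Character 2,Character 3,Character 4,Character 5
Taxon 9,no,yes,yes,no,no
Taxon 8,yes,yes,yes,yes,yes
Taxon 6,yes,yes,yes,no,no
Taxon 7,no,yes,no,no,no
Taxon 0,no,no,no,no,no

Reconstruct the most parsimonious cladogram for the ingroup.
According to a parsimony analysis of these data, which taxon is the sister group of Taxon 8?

The outgroup has state 'no' for every character, so 'yes' is the derived state throughout.
Character 1 (derived state 'yes') is shared by Taxon 6 and Taxon 8 — a synapomorphy uniting that clade.
All ingroup taxa share the derived state 'yes' for Character 2; it defines the ingroup but does not resolve relationships within it.
Only Taxon 6, Taxon 8, and Taxon 9 show the derived state 'yes' for Character 3, supporting them as a clade.
Character 4: derived state 'yes' in Taxon 8 only — an autapomorphy, so it tells us nothing about relationships among taxa.
Character 5 (derived state 'yes') is unique to Taxon 8 (autapomorphy; uninformative for grouping).
Most parsimonious ingroup topology: ((Taxon 9,(Taxon 6,Taxon 8)),Taxon 7).
Taxon 8 and Taxon 6 form a cherry on this tree, so they are sister taxa.

Taxon 6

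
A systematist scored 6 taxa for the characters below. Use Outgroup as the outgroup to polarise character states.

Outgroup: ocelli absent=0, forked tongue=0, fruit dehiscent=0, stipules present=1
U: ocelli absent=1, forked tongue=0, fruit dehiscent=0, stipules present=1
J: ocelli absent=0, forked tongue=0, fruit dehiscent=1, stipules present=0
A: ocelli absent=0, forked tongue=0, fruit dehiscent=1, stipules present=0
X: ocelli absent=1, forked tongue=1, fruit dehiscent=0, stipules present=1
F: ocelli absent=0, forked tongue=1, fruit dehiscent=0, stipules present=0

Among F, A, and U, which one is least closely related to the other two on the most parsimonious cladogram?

U

Character polarity is set by the outgroup: the derived state is whichever differs from the outgroup's state, so for stipules present the derived state is '0', and for the remaining characters it is '1'.
ocelli absent: derived state '1' in U and X only — synapomorphy for {U, X}.
forked tongue (state '1') occurs in F and X but conflicts with the nesting implied by the other characters — most parsimoniously interpreted as homoplasy.
Only A and J show the derived state '1' for fruit dehiscent, supporting them as a clade.
Only A, F, and J show the derived state '0' for stipules present, supporting them as a clade.
Most parsimonious ingroup topology: ((U,X),((J,A),F)).
F and A share a more recent common ancestor with each other than either does with U, so U is the least closely related of the three.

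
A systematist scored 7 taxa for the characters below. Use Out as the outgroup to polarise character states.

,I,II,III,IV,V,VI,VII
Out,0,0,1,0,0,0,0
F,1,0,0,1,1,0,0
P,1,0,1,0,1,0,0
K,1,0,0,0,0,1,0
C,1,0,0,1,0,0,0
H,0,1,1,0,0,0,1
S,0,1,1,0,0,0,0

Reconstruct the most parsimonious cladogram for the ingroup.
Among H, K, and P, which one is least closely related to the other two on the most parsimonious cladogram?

Character polarity is set by the outgroup: the derived state is whichever differs from the outgroup's state, so for III the derived state is '0', and for the remaining characters it is '1'.
Only C, F, K, and P show the derived state '1' for I, supporting them as a clade.
II: derived state '1' in H and S only — synapomorphy for {H, S}.
III: derived state '0' in C, F, and K only — synapomorphy for {C, F, K}.
IV (derived state '1') is shared by C and F — a synapomorphy uniting that clade.
V groups F and P, which is incompatible with the clades supported by the remaining characters; treating it as convergent (homoplasy) costs fewer steps than any alternative tree.
VI: derived state '1' in K only — an autapomorphy, so it tells us nothing about relationships among taxa.
VII: derived state '1' in H only — an autapomorphy, so it tells us nothing about relationships among taxa.
Most parsimonious ingroup topology: ((((F,C),K),P),(H,S)).
P and K share a more recent common ancestor with each other than either does with H, so H is the least closely related of the three.

H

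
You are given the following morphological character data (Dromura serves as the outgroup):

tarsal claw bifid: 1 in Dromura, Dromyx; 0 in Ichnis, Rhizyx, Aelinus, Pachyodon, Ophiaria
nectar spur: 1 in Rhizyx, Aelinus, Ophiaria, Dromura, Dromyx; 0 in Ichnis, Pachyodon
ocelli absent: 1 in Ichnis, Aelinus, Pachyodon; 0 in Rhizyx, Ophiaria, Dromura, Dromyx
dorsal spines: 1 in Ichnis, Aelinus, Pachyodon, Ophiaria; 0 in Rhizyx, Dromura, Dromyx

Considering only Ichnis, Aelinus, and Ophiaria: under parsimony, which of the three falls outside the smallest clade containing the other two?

Ophiaria

Character polarity is set by the outgroup: the derived state is whichever differs from the outgroup's state, so for tarsal claw bifid, nectar spur the derived state is '0', and for the remaining characters it is '1'.
tarsal claw bifid (derived state '0') is shared by Aelinus, Ichnis, Ophiaria, Pachyodon, and Rhizyx — a synapomorphy uniting that clade.
Only Ichnis and Pachyodon show the derived state '0' for nectar spur, supporting them as a clade.
Only Aelinus, Ichnis, and Pachyodon show the derived state '1' for ocelli absent, supporting them as a clade.
dorsal spines (derived state '1') is shared by Aelinus, Ichnis, Ophiaria, and Pachyodon — a synapomorphy uniting that clade.
Most parsimonious ingroup topology: (((Ophiaria,((Pachyodon,Ichnis),Aelinus)),Rhizyx),Dromyx).
Ichnis and Aelinus share a more recent common ancestor with each other than either does with Ophiaria, so Ophiaria is the least closely related of the three.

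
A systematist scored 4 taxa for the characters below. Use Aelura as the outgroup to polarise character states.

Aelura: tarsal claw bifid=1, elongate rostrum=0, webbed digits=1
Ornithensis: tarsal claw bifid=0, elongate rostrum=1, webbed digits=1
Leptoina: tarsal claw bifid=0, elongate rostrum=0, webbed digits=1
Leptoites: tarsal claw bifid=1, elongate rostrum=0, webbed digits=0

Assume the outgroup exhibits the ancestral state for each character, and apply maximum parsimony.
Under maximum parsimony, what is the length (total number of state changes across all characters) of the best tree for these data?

Character polarity is set by the outgroup: the derived state is whichever differs from the outgroup's state, so for tarsal claw bifid, webbed digits the derived state is '0', and for the remaining characters it is '1'.
tarsal claw bifid (derived state '0') is shared by Leptoina and Ornithensis — a synapomorphy uniting that clade.
elongate rostrum (derived state '1') is unique to Ornithensis (autapomorphy; uninformative for grouping).
webbed digits (derived state '0') is unique to Leptoites (autapomorphy; uninformative for grouping).
Most parsimonious ingroup topology: ((Ornithensis,Leptoina),Leptoites).
Changes per character on this tree: tarsal claw bifid: 1; elongate rostrum: 1; webbed digits: 1.
Total = 3.

3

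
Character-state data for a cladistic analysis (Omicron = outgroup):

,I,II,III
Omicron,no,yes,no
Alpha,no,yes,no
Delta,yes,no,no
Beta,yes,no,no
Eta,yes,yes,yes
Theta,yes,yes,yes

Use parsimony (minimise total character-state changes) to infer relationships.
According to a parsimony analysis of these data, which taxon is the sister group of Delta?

Character polarity is set by the outgroup: the derived state is whichever differs from the outgroup's state, so for II the derived state is 'no', and for the remaining characters it is 'yes'.
I (derived state 'yes') is shared by Beta, Delta, Eta, and Theta — a synapomorphy uniting that clade.
Only Beta and Delta show the derived state 'no' for II, supporting them as a clade.
III: derived state 'yes' in Eta and Theta only — synapomorphy for {Eta, Theta}.
Most parsimonious ingroup topology: (Alpha,((Delta,Beta),(Eta,Theta))).
Delta and Beta form a cherry on this tree, so they are sister taxa.

Beta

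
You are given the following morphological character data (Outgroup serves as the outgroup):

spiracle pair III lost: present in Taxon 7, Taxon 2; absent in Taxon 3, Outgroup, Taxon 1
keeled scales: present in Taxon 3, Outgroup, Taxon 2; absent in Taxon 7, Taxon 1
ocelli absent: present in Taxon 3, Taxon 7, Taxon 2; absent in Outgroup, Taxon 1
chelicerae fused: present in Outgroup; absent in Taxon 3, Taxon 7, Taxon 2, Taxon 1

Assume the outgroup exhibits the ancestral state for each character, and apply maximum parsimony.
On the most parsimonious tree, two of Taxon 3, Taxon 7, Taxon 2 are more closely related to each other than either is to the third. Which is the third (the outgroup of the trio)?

Character polarity is set by the outgroup: the derived state is whichever differs from the outgroup's state, so for keeled scales, chelicerae fused the derived state is 'absent', and for the remaining characters it is 'present'.
spiracle pair III lost (derived state 'present') is shared by Taxon 2 and Taxon 7 — a synapomorphy uniting that clade.
keeled scales (state 'absent') occurs in Taxon 1 and Taxon 7 but conflicts with the nesting implied by the other characters — most parsimoniously interpreted as homoplasy.
ocelli absent: derived state 'present' in Taxon 2, Taxon 3, and Taxon 7 only — synapomorphy for {Taxon 2, Taxon 3, Taxon 7}.
All ingroup taxa share the derived state 'absent' for chelicerae fused; it defines the ingroup but does not resolve relationships within it.
Most parsimonious ingroup topology: ((Taxon 3,(Taxon 7,Taxon 2)),Taxon 1).
Taxon 2 and Taxon 7 share a more recent common ancestor with each other than either does with Taxon 3, so Taxon 3 is the least closely related of the three.

Taxon 3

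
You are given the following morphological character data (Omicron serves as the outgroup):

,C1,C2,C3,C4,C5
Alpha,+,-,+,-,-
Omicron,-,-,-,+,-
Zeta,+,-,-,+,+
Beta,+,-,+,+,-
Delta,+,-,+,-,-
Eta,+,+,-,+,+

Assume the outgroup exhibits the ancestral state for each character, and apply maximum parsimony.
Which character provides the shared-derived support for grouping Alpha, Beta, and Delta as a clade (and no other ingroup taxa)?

Character polarity is set by the outgroup: the derived state is whichever differs from the outgroup's state, so for C4 the derived state is '-', and for the remaining characters it is '+'.
All ingroup taxa share the derived state '+' for C1; it defines the ingroup but does not resolve relationships within it.
C2: derived state '+' in Eta only — an autapomorphy, so it tells us nothing about relationships among taxa.
Only Alpha, Beta, and Delta show the derived state '+' for C3, supporting them as a clade.
C4 (derived state '-') is shared by Alpha and Delta — a synapomorphy uniting that clade.
C5: derived state '+' in Eta and Zeta only — synapomorphy for {Eta, Zeta}.
Most parsimonious ingroup topology: (((Delta,Alpha),Beta),(Zeta,Eta)).
The clade {Alpha, Beta, Delta} is supported by C3: its derived state '+' occurs in exactly those taxa and in no other taxon (including the outgroup).

C3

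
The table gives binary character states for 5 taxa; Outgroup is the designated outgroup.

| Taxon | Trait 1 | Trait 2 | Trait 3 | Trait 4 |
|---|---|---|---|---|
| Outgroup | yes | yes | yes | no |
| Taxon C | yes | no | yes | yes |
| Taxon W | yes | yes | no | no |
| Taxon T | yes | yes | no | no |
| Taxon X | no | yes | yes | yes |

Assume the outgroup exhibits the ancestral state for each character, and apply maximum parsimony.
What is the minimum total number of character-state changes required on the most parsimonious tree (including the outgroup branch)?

4

Character polarity is set by the outgroup: the derived state is whichever differs from the outgroup's state, so for Trait 1, Trait 2, Trait 3 the derived state is 'no', and for the remaining characters it is 'yes'.
Trait 1 (derived state 'no') is unique to Taxon X (autapomorphy; uninformative for grouping).
Trait 2: derived state 'no' in Taxon C only — an autapomorphy, so it tells us nothing about relationships among taxa.
Only Taxon T and Taxon W show the derived state 'no' for Trait 3, supporting them as a clade.
Trait 4 (derived state 'yes') is shared by Taxon C and Taxon X — a synapomorphy uniting that clade.
Most parsimonious ingroup topology: ((Taxon C,Taxon X),(Taxon W,Taxon T)).
Changes per character on this tree: Trait 1: 1; Trait 2: 1; Trait 3: 1; Trait 4: 1.
Total = 4.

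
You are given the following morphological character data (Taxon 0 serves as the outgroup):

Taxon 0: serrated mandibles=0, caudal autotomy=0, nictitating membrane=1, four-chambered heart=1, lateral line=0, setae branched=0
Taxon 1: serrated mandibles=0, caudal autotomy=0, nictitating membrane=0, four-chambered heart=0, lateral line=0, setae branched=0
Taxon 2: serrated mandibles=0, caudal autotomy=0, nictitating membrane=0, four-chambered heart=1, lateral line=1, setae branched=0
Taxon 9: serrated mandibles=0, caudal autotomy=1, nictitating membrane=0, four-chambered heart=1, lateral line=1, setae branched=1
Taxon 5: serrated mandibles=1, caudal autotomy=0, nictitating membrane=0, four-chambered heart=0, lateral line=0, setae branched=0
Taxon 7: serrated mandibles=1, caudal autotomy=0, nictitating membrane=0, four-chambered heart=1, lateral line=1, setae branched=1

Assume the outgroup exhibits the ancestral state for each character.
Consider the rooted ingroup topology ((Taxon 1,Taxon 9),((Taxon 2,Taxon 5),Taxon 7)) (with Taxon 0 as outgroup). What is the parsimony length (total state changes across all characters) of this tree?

Map each character onto ((Taxon 1,Taxon 9),((Taxon 2,Taxon 5),Taxon 7)) (rooted by Taxon 0) and count the minimum state changes it requires (Fitch parsimony):
serrated mandibles: 2; caudal autotomy: 1; nictitating membrane: 1; four-chambered heart: 2; lateral line: 3; setae branched: 2.
Total tree length = 11.

11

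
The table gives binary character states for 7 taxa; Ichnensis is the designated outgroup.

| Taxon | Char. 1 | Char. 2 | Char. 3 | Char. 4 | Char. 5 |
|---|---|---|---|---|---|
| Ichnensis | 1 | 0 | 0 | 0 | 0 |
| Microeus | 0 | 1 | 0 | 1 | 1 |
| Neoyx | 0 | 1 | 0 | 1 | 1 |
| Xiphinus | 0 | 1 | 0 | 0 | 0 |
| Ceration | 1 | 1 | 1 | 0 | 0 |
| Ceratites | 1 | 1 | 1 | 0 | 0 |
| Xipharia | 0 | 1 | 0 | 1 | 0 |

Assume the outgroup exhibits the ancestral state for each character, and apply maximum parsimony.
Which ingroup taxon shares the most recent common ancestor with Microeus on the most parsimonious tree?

Character polarity is set by the outgroup: the derived state is whichever differs from the outgroup's state, so for Char. 1 the derived state is '0', and for the remaining characters it is '1'.
Only Microeus, Neoyx, Xipharia, and Xiphinus show the derived state '0' for Char. 1, supporting them as a clade.
All ingroup taxa share the derived state '1' for Char. 2; it defines the ingroup but does not resolve relationships within it.
Char. 3: derived state '1' in Ceration and Ceratites only — synapomorphy for {Ceration, Ceratites}.
Char. 4: derived state '1' in Microeus, Neoyx, and Xipharia only — synapomorphy for {Microeus, Neoyx, Xipharia}.
Char. 5: derived state '1' in Microeus and Neoyx only — synapomorphy for {Microeus, Neoyx}.
Most parsimonious ingroup topology: ((((Microeus,Neoyx),Xipharia),Xiphinus),(Ceration,Ceratites)).
Microeus and Neoyx form a cherry on this tree, so they are sister taxa.

Neoyx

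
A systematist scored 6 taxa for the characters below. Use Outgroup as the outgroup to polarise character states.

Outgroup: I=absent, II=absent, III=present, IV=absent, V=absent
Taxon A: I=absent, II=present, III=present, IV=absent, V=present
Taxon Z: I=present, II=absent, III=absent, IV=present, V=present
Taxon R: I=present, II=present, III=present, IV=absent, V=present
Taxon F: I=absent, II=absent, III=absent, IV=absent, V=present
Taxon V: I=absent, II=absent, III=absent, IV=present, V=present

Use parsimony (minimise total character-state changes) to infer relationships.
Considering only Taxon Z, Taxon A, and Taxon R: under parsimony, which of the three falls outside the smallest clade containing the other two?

Taxon Z

Character polarity is set by the outgroup: the derived state is whichever differs from the outgroup's state, so for III the derived state is 'absent', and for the remaining characters it is 'present'.
I (state 'present') occurs in Taxon R and Taxon Z but conflicts with the nesting implied by the other characters — most parsimoniously interpreted as homoplasy.
Only Taxon A and Taxon R show the derived state 'present' for II, supporting them as a clade.
III: derived state 'absent' in Taxon F, Taxon V, and Taxon Z only — synapomorphy for {Taxon F, Taxon V, Taxon Z}.
Only Taxon V and Taxon Z show the derived state 'present' for IV, supporting them as a clade.
All ingroup taxa share the derived state 'present' for V; it defines the ingroup but does not resolve relationships within it.
Most parsimonious ingroup topology: ((Taxon A,Taxon R),((Taxon Z,Taxon V),Taxon F)).
Taxon A and Taxon R share a more recent common ancestor with each other than either does with Taxon Z, so Taxon Z is the least closely related of the three.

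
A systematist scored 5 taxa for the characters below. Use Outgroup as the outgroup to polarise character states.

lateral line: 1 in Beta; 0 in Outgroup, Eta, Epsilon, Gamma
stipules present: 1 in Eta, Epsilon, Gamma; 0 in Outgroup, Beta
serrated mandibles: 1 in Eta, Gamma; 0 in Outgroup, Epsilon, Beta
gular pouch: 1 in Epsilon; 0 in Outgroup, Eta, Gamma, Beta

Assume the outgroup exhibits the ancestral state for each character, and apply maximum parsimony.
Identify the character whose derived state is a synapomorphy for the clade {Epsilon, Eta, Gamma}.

The outgroup has state '0' for every character, so '1' is the derived state throughout.
lateral line (derived state '1') is unique to Beta (autapomorphy; uninformative for grouping).
stipules present: derived state '1' in Epsilon, Eta, and Gamma only — synapomorphy for {Epsilon, Eta, Gamma}.
serrated mandibles (derived state '1') is shared by Eta and Gamma — a synapomorphy uniting that clade.
gular pouch: derived state '1' in Epsilon only — an autapomorphy, so it tells us nothing about relationships among taxa.
Most parsimonious ingroup topology: (((Eta,Gamma),Epsilon),Beta).
The clade {Epsilon, Eta, Gamma} is supported by stipules present: its derived state '1' occurs in exactly those taxa and in no other taxon (including the outgroup).

stipules present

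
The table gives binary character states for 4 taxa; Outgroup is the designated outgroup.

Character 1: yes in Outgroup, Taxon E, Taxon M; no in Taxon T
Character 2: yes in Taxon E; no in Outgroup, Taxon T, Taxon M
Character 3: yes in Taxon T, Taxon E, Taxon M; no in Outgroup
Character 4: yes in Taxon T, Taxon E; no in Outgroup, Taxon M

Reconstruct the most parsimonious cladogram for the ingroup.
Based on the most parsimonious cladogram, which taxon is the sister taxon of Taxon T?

Character polarity is set by the outgroup: the derived state is whichever differs from the outgroup's state, so for Character 1 the derived state is 'no', and for the remaining characters it is 'yes'.
Character 1: derived state 'no' in Taxon T only — an autapomorphy, so it tells us nothing about relationships among taxa.
Character 2 (derived state 'yes') is unique to Taxon E (autapomorphy; uninformative for grouping).
Character 3 (derived state 'yes') is shared by all ingroup taxa — unites the whole ingroup.
Only Taxon E and Taxon T show the derived state 'yes' for Character 4, supporting them as a clade.
Most parsimonious ingroup topology: ((Taxon T,Taxon E),Taxon M).
Taxon T and Taxon E form a cherry on this tree, so they are sister taxa.

Taxon E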